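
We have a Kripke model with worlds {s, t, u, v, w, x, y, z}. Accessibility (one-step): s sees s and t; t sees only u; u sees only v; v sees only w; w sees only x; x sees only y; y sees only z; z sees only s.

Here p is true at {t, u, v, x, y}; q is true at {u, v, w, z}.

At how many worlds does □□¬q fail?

4

s: successors {s, t}; □¬q there: s:T, t:F. ✗
t: successors {u}; □¬q there: u:F. ✗
u: successors {v}; □¬q there: v:F. ✗
v: successors {w}; □¬q there: w:T. ✓
w: successors {x}; □¬q there: x:T. ✓
x: successors {y}; □¬q there: y:F. ✗
y: successors {z}; □¬q there: z:T. ✓
z: successors {s}; □¬q there: s:T. ✓
Satisfying worlds: {v, w, y, z}.
So □□¬q fails at the other 4 worlds.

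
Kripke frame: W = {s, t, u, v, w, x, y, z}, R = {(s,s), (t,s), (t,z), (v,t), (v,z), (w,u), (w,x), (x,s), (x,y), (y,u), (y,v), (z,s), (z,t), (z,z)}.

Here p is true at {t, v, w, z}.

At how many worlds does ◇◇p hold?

s: successors {s}; ◇p there: s:F. ✗
t: successors {s, z}; ◇p there: s:F, z:T. ✓
u: no successors, so ◇◇p fails. ✗
v: successors {t, z}; ◇p there: t:T, z:T. ✓
w: successors {u, x}; ◇p there: u:F, x:F. ✗
x: successors {s, y}; ◇p there: s:F, y:T. ✓
y: successors {u, v}; ◇p there: u:F, v:T. ✓
z: successors {s, t, z}; ◇p there: s:F, t:T, z:T. ✓
Satisfying worlds: {t, v, x, y, z}.

5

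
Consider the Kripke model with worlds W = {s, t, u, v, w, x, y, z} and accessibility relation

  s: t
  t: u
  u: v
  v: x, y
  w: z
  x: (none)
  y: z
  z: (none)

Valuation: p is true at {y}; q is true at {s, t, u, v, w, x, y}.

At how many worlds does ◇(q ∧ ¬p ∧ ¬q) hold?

s: successors {t}; q ∧ ¬p ∧ ¬q there: t:F. ✗
t: successors {u}; q ∧ ¬p ∧ ¬q there: u:F. ✗
u: successors {v}; q ∧ ¬p ∧ ¬q there: v:F. ✗
v: successors {x, y}; q ∧ ¬p ∧ ¬q there: x:F, y:F. ✗
w: successors {z}; q ∧ ¬p ∧ ¬q there: z:F. ✗
x: no successors, so ◇(q ∧ ¬p ∧ ¬q) fails. ✗
y: successors {z}; q ∧ ¬p ∧ ¬q there: z:F. ✗
z: no successors, so ◇(q ∧ ¬p ∧ ¬q) fails. ✗
Satisfying worlds: ∅.

0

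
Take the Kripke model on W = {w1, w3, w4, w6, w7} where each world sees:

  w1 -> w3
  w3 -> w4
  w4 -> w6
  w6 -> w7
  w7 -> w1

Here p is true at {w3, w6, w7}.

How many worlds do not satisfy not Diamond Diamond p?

w1: Diamond Diamond p is F. ✓
w3: Diamond Diamond p is T. ✗
w4: Diamond Diamond p is T. ✗
w6: Diamond Diamond p is F. ✓
w7: Diamond Diamond p is T. ✗
Satisfying worlds: {w1, w6}.
So not Diamond Diamond p fails at the other 3 worlds.

3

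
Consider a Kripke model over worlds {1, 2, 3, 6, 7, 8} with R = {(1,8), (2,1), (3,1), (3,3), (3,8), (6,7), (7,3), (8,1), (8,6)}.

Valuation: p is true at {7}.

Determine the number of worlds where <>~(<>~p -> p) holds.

1: successors {8}; ~(<>~p -> p) there: 8:T. ✓
2: successors {1}; ~(<>~p -> p) there: 1:T. ✓
3: successors {1, 3, 8}; ~(<>~p -> p) there: 1:T, 3:T, 8:T. ✓
6: successors {7}; ~(<>~p -> p) there: 7:F. ✗
7: successors {3}; ~(<>~p -> p) there: 3:T. ✓
8: successors {1, 6}; ~(<>~p -> p) there: 1:T, 6:F. ✓
Satisfying worlds: {1, 2, 3, 7, 8}.

5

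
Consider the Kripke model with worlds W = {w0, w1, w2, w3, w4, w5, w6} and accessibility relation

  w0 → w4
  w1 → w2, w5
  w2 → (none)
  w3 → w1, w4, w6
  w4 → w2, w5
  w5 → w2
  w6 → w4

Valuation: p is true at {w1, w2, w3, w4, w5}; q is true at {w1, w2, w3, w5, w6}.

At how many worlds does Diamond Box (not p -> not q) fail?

w0: successors {w4}; Box (not p -> not q) there: w4:T. ✓
w1: successors {w2, w5}; Box (not p -> not q) there: w2:T, w5:T. ✓
w2: no successors, so Diamond Box (not p -> not q) fails. ✗
w3: successors {w1, w4, w6}; Box (not p -> not q) there: w1:T, w4:T, w6:T. ✓
w4: successors {w2, w5}; Box (not p -> not q) there: w2:T, w5:T. ✓
w5: successors {w2}; Box (not p -> not q) there: w2:T. ✓
w6: successors {w4}; Box (not p -> not q) there: w4:T. ✓
Satisfying worlds: {w0, w1, w3, w4, w5, w6}.
So Diamond Box (not p -> not q) fails at the other 1 world.

1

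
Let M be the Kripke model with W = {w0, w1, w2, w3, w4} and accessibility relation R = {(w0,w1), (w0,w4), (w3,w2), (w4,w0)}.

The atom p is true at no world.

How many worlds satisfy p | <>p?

0

w0: p is F, <>p is F. ✗
w1: p is F, <>p is F. ✗
w2: p is F, <>p is F. ✗
w3: p is F, <>p is F. ✗
w4: p is F, <>p is F. ✗
Satisfying worlds: ∅.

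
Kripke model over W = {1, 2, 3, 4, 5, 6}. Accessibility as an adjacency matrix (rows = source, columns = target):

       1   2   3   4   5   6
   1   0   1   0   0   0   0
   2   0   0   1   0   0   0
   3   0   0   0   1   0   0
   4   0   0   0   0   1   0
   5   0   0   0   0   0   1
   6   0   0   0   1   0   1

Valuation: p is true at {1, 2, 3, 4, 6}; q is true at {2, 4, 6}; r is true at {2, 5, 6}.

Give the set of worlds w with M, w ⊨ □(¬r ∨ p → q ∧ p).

{1, 3, 4, 5, 6}

1: successors {2}; ¬r ∨ p → q ∧ p there: 2:T. ✓
2: successors {3}; ¬r ∨ p → q ∧ p there: 3:F. ✗
3: successors {4}; ¬r ∨ p → q ∧ p there: 4:T. ✓
4: successors {5}; ¬r ∨ p → q ∧ p there: 5:T. ✓
5: successors {6}; ¬r ∨ p → q ∧ p there: 6:T. ✓
6: successors {4, 6}; ¬r ∨ p → q ∧ p there: 4:T, 6:T. ✓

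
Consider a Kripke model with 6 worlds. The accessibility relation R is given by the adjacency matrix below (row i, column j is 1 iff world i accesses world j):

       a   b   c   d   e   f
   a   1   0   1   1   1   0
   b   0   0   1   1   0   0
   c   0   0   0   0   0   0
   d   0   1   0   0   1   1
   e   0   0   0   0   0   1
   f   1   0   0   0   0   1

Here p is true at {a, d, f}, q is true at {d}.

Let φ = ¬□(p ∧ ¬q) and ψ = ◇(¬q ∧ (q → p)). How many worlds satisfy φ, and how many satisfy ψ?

For ¬□(p ∧ ¬q):
a: □(p ∧ ¬q) is F. ✓
b: □(p ∧ ¬q) is F. ✓
c: □(p ∧ ¬q) is T. ✗
d: □(p ∧ ¬q) is F. ✓
e: □(p ∧ ¬q) is T. ✗
f: □(p ∧ ¬q) is T. ✗
— 3 worlds.
For ◇(¬q ∧ (q → p)):
a: successors {a, c, d, e}; ¬q ∧ (q → p) there: a:T, c:T, d:F, e:T. ✓
b: successors {c, d}; ¬q ∧ (q → p) there: c:T, d:F. ✓
c: no successors, so ◇(¬q ∧ (q → p)) fails. ✗
d: successors {b, e, f}; ¬q ∧ (q → p) there: b:T, e:T, f:T. ✓
e: successors {f}; ¬q ∧ (q → p) there: f:T. ✓
f: successors {a, f}; ¬q ∧ (q → p) there: a:T, f:T. ✓
— 5 worlds.

3 and 5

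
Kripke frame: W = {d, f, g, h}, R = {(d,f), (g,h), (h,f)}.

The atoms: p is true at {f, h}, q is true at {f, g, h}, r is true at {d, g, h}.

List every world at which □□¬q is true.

d: successors {f}; □¬q there: f:T. ✓
f: no successors, so □□¬q holds vacuously. ✓
g: successors {h}; □¬q there: h:F. ✗
h: successors {f}; □¬q there: f:T. ✓

{d, f, h}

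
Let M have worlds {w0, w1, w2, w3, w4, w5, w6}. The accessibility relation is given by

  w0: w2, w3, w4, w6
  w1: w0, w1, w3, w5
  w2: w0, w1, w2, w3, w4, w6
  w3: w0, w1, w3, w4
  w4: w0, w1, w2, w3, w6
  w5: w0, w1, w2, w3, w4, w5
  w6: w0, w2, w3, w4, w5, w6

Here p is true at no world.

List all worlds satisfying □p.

∅

w0: successors {w2, w3, w4, w6}; p there: w2:F, w3:F, w4:F, w6:F. ✗
w1: successors {w0, w1, w3, w5}; p there: w0:F, w1:F, w3:F, w5:F. ✗
w2: successors {w0, w1, w2, w3, w4, w6}; p there: w0:F, w1:F, w2:F, w3:F, w4:F, w6:F. ✗
w3: successors {w0, w1, w3, w4}; p there: w0:F, w1:F, w3:F, w4:F. ✗
w4: successors {w0, w1, w2, w3, w6}; p there: w0:F, w1:F, w2:F, w3:F, w6:F. ✗
w5: successors {w0, w1, w2, w3, w4, w5}; p there: w0:F, w1:F, w2:F, w3:F, w4:F, w5:F. ✗
w6: successors {w0, w2, w3, w4, w5, w6}; p there: w0:F, w2:F, w3:F, w4:F, w5:F, w6:F. ✗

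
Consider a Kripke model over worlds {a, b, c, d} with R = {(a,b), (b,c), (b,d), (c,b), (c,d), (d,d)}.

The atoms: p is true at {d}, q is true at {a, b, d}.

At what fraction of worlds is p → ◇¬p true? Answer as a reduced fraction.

a: p is F, ◇¬p is T. ✓
b: p is F, ◇¬p is T. ✓
c: p is F, ◇¬p is T. ✓
d: p is T, ◇¬p is F. ✗
That's 3 of 4 worlds, so 3/4.

3/4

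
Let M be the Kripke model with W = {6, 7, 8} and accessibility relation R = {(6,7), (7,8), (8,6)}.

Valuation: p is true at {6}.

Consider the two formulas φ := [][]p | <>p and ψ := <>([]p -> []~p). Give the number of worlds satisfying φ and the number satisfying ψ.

For [][]p | <>p:
6: [][]p is F, <>p is F. ✗
7: [][]p is T, <>p is F. ✓
8: [][]p is F, <>p is T. ✓
— 2 worlds.
For <>([]p -> []~p):
6: successors {7}; []p -> []~p there: 7:T. ✓
7: successors {8}; []p -> []~p there: 8:F. ✗
8: successors {6}; []p -> []~p there: 6:T. ✓
— 2 worlds.

2 and 2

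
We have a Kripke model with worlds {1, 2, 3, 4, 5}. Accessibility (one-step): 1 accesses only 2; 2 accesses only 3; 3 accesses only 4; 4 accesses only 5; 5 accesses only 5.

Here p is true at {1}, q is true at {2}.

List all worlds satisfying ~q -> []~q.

{2, 3, 4, 5}

1: ~q is T, []~q is F. ✗
2: ~q is F, []~q is T. ✓
3: ~q is T, []~q is T. ✓
4: ~q is T, []~q is T. ✓
5: ~q is T, []~q is T. ✓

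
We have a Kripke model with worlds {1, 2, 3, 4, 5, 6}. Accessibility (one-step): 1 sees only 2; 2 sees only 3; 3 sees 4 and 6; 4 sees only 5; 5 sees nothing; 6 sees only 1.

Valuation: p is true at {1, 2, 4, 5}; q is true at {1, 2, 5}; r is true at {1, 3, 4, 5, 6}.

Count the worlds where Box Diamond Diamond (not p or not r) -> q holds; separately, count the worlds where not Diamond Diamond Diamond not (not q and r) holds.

5 and 4

For Box Diamond Diamond (not p or not r) -> q:
1: Box Diamond Diamond (not p or not r) is T, q is T. ✓
2: Box Diamond Diamond (not p or not r) is F, q is T. ✓
3: Box Diamond Diamond (not p or not r) is F, q is F. ✓
4: Box Diamond Diamond (not p or not r) is F, q is F. ✓
5: Box Diamond Diamond (not p or not r) is T, q is T. ✓
6: Box Diamond Diamond (not p or not r) is T, q is F. ✗
— 5 worlds.
For not Diamond Diamond Diamond not (not q and r):
1: Diamond Diamond Diamond not (not q and r) is F. ✓
2: Diamond Diamond Diamond not (not q and r) is T. ✗
3: Diamond Diamond Diamond not (not q and r) is T. ✗
4: Diamond Diamond Diamond not (not q and r) is F. ✓
5: Diamond Diamond Diamond not (not q and r) is F. ✓
6: Diamond Diamond Diamond not (not q and r) is F. ✓
— 4 worlds.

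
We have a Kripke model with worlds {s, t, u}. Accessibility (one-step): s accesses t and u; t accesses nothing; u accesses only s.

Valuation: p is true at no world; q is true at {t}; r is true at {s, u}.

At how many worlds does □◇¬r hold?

s: successors {t, u}; ◇¬r there: t:F, u:F. ✗
t: no successors, so □◇¬r holds vacuously. ✓
u: successors {s}; ◇¬r there: s:T. ✓
Satisfying worlds: {t, u}.

2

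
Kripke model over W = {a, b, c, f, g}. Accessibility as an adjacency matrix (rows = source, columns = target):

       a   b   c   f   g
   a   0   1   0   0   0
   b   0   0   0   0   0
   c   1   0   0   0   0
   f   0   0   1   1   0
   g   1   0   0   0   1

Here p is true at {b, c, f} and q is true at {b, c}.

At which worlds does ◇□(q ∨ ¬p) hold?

{a, c, f, g}

a: successors {b}; □(q ∨ ¬p) there: b:T. ✓
b: no successors, so ◇□(q ∨ ¬p) fails. ✗
c: successors {a}; □(q ∨ ¬p) there: a:T. ✓
f: successors {c, f}; □(q ∨ ¬p) there: c:T, f:F. ✓
g: successors {a, g}; □(q ∨ ¬p) there: a:T, g:T. ✓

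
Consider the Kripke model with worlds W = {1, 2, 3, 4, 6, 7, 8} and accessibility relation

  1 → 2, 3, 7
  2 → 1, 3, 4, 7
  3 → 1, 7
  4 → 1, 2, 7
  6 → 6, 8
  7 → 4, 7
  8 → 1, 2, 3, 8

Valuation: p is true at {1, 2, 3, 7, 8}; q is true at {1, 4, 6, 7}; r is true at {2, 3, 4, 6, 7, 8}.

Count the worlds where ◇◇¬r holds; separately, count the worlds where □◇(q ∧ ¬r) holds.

For ◇◇¬r:
1: successors {2, 3, 7}; ◇¬r there: 2:T, 3:T, 7:F. ✓
2: successors {1, 3, 4, 7}; ◇¬r there: 1:F, 3:T, 4:T, 7:F. ✓
3: successors {1, 7}; ◇¬r there: 1:F, 7:F. ✗
4: successors {1, 2, 7}; ◇¬r there: 1:F, 2:T, 7:F. ✓
6: successors {6, 8}; ◇¬r there: 6:F, 8:T. ✓
7: successors {4, 7}; ◇¬r there: 4:T, 7:F. ✓
8: successors {1, 2, 3, 8}; ◇¬r there: 1:F, 2:T, 3:T, 8:T. ✓
— 6 worlds.
For □◇(q ∧ ¬r):
1: successors {2, 3, 7}; ◇(q ∧ ¬r) there: 2:T, 3:T, 7:F. ✗
2: successors {1, 3, 4, 7}; ◇(q ∧ ¬r) there: 1:F, 3:T, 4:T, 7:F. ✗
3: successors {1, 7}; ◇(q ∧ ¬r) there: 1:F, 7:F. ✗
4: successors {1, 2, 7}; ◇(q ∧ ¬r) there: 1:F, 2:T, 7:F. ✗
6: successors {6, 8}; ◇(q ∧ ¬r) there: 6:F, 8:T. ✗
7: successors {4, 7}; ◇(q ∧ ¬r) there: 4:T, 7:F. ✗
8: successors {1, 2, 3, 8}; ◇(q ∧ ¬r) there: 1:F, 2:T, 3:T, 8:T. ✗
— 0 worlds.

6 and 0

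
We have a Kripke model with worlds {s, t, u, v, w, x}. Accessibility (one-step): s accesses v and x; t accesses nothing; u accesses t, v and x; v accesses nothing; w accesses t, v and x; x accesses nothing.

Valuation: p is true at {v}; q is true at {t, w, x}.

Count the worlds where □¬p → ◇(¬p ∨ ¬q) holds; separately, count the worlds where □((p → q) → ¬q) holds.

For □¬p → ◇(¬p ∨ ¬q):
s: □¬p is F, ◇(¬p ∨ ¬q) is T. ✓
t: □¬p is T, ◇(¬p ∨ ¬q) is F. ✗
u: □¬p is F, ◇(¬p ∨ ¬q) is T. ✓
v: □¬p is T, ◇(¬p ∨ ¬q) is F. ✗
w: □¬p is F, ◇(¬p ∨ ¬q) is T. ✓
x: □¬p is T, ◇(¬p ∨ ¬q) is F. ✗
— 3 worlds.
For □((p → q) → ¬q):
s: successors {v, x}; (p → q) → ¬q there: v:T, x:F. ✗
t: no successors, so □((p → q) → ¬q) holds vacuously. ✓
u: successors {t, v, x}; (p → q) → ¬q there: t:F, v:T, x:F. ✗
v: no successors, so □((p → q) → ¬q) holds vacuously. ✓
w: successors {t, v, x}; (p → q) → ¬q there: t:F, v:T, x:F. ✗
x: no successors, so □((p → q) → ¬q) holds vacuously. ✓
— 3 worlds.

3 and 3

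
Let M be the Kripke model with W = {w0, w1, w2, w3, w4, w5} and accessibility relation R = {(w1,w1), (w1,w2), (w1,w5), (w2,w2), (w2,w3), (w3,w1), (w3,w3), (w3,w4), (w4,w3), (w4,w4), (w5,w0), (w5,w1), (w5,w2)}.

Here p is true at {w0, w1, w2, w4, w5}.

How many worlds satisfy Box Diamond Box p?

w0: no successors, so Box Diamond Box p holds vacuously. ✓
w1: successors {w1, w2, w5}; Diamond Box p there: w1:T, w2:F, w5:T. ✗
w2: successors {w2, w3}; Diamond Box p there: w2:F, w3:T. ✗
w3: successors {w1, w3, w4}; Diamond Box p there: w1:T, w3:T, w4:F. ✗
w4: successors {w3, w4}; Diamond Box p there: w3:T, w4:F. ✗
w5: successors {w0, w1, w2}; Diamond Box p there: w0:F, w1:T, w2:F. ✗
Satisfying worlds: {w0}.

1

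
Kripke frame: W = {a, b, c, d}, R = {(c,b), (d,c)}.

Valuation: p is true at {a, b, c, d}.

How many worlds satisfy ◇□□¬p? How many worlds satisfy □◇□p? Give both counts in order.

For ◇□□¬p:
a: no successors, so ◇□□¬p fails. ✗
b: no successors, so ◇□□¬p fails. ✗
c: successors {b}; □□¬p there: b:T. ✓
d: successors {c}; □□¬p there: c:T. ✓
— 2 worlds.
For □◇□p:
a: no successors, so □◇□p holds vacuously. ✓
b: no successors, so □◇□p holds vacuously. ✓
c: successors {b}; ◇□p there: b:F. ✗
d: successors {c}; ◇□p there: c:T. ✓
— 3 worlds.

2 and 3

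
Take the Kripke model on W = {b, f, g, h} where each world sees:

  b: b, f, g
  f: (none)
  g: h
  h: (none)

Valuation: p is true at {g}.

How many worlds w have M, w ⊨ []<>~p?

2

b: successors {b, f, g}; <>~p there: b:T, f:F, g:T. ✗
f: no successors, so []<>~p holds vacuously. ✓
g: successors {h}; <>~p there: h:F. ✗
h: no successors, so []<>~p holds vacuously. ✓
Satisfying worlds: {f, h}.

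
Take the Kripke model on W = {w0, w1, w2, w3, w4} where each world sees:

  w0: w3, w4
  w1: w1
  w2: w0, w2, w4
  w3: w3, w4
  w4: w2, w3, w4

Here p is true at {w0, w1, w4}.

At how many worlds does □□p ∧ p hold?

1

w0: □□p is F, p is T. ✗
w1: □□p is T, p is T. ✓
w2: □□p is F, p is F. ✗
w3: □□p is F, p is F. ✗
w4: □□p is F, p is T. ✗
Satisfying worlds: {w1}.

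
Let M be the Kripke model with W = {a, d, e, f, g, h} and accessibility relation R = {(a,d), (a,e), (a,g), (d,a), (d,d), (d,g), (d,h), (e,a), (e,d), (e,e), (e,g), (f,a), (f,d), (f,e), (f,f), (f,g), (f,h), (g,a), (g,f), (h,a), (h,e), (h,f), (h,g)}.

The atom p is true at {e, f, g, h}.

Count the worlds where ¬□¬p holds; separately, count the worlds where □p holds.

For ¬□¬p:
a: □¬p is F. ✓
d: □¬p is F. ✓
e: □¬p is F. ✓
f: □¬p is F. ✓
g: □¬p is F. ✓
h: □¬p is F. ✓
— 6 worlds.
For □p:
a: successors {d, e, g}; p there: d:F, e:T, g:T. ✗
d: successors {a, d, g, h}; p there: a:F, d:F, g:T, h:T. ✗
e: successors {a, d, e, g}; p there: a:F, d:F, e:T, g:T. ✗
f: successors {a, d, e, f, g, h}; p there: a:F, d:F, e:T, f:T, g:T, h:T. ✗
g: successors {a, f}; p there: a:F, f:T. ✗
h: successors {a, e, f, g}; p there: a:F, e:T, f:T, g:T. ✗
— 0 worlds.

6 and 0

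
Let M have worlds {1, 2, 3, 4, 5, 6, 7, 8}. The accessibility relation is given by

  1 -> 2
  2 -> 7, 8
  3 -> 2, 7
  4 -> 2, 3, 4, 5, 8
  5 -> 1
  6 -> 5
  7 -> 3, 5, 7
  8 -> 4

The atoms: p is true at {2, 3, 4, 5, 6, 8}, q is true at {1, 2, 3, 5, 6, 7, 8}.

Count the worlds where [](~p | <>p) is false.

3

1: successors {2}; ~p | <>p there: 2:T. ✓
2: successors {7, 8}; ~p | <>p there: 7:T, 8:T. ✓
3: successors {2, 7}; ~p | <>p there: 2:T, 7:T. ✓
4: successors {2, 3, 4, 5, 8}; ~p | <>p there: 2:T, 3:T, 4:T, 5:F, 8:T. ✗
5: successors {1}; ~p | <>p there: 1:T. ✓
6: successors {5}; ~p | <>p there: 5:F. ✗
7: successors {3, 5, 7}; ~p | <>p there: 3:T, 5:F, 7:T. ✗
8: successors {4}; ~p | <>p there: 4:T. ✓
Satisfying worlds: {1, 2, 3, 5, 8}.
So [](~p | <>p) fails at the other 3 worlds.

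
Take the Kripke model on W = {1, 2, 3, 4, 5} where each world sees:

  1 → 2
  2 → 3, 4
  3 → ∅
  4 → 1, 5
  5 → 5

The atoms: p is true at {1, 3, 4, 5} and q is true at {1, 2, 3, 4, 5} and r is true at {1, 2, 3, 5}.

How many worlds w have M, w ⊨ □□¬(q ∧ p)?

1: successors {2}; □¬(q ∧ p) there: 2:F. ✗
2: successors {3, 4}; □¬(q ∧ p) there: 3:T, 4:F. ✗
3: no successors, so □□¬(q ∧ p) holds vacuously. ✓
4: successors {1, 5}; □¬(q ∧ p) there: 1:T, 5:F. ✗
5: successors {5}; □¬(q ∧ p) there: 5:F. ✗
Satisfying worlds: {3}.

1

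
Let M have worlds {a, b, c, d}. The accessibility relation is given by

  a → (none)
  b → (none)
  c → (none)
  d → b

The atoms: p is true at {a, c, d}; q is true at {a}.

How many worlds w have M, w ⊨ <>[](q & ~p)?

a: no successors, so <>[](q & ~p) fails. ✗
b: no successors, so <>[](q & ~p) fails. ✗
c: no successors, so <>[](q & ~p) fails. ✗
d: successors {b}; [](q & ~p) there: b:T. ✓
Satisfying worlds: {d}.

1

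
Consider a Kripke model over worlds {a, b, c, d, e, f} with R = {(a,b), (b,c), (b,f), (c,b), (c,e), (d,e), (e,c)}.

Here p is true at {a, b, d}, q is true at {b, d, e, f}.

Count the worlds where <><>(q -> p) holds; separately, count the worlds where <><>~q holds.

5 and 3

For <><>(q -> p):
a: successors {b}; <>(q -> p) there: b:T. ✓
b: successors {c, f}; <>(q -> p) there: c:T, f:F. ✓
c: successors {b, e}; <>(q -> p) there: b:T, e:T. ✓
d: successors {e}; <>(q -> p) there: e:T. ✓
e: successors {c}; <>(q -> p) there: c:T. ✓
f: no successors, so <><>(q -> p) fails. ✗
— 5 worlds.
For <><>~q:
a: successors {b}; <>~q there: b:T. ✓
b: successors {c, f}; <>~q there: c:F, f:F. ✗
c: successors {b, e}; <>~q there: b:T, e:T. ✓
d: successors {e}; <>~q there: e:T. ✓
e: successors {c}; <>~q there: c:F. ✗
f: no successors, so <><>~q fails. ✗
— 3 worlds.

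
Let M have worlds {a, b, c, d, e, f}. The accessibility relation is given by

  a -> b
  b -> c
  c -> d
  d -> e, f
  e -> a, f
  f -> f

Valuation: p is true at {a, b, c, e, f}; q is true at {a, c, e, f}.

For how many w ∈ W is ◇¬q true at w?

a: successors {b}; ¬q there: b:T. ✓
b: successors {c}; ¬q there: c:F. ✗
c: successors {d}; ¬q there: d:T. ✓
d: successors {e, f}; ¬q there: e:F, f:F. ✗
e: successors {a, f}; ¬q there: a:F, f:F. ✗
f: successors {f}; ¬q there: f:F. ✗
Satisfying worlds: {a, c}.

2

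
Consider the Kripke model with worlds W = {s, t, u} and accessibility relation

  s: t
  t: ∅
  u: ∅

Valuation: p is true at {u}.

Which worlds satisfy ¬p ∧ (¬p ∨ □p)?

{s, t}

s: ¬p is T, ¬p ∨ □p is T. ✓
t: ¬p is T, ¬p ∨ □p is T. ✓
u: ¬p is F, ¬p ∨ □p is T. ✗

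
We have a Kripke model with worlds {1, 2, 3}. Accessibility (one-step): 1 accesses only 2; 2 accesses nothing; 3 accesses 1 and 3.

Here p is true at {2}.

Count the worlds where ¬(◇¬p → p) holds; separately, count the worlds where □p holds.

For ¬(◇¬p → p):
1: ◇¬p → p is T. ✗
2: ◇¬p → p is T. ✗
3: ◇¬p → p is F. ✓
— 1 world.
For □p:
1: successors {2}; p there: 2:T. ✓
2: no successors, so □p holds vacuously. ✓
3: successors {1, 3}; p there: 1:F, 3:F. ✗
— 2 worlds.

1 and 2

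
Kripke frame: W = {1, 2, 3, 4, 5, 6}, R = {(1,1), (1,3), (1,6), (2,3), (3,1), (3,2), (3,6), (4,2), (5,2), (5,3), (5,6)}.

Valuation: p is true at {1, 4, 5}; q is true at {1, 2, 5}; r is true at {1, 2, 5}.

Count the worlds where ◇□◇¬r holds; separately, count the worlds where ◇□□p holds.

For ◇□◇¬r:
1: successors {1, 3, 6}; □◇¬r there: 1:F, 3:F, 6:T. ✓
2: successors {3}; □◇¬r there: 3:F. ✗
3: successors {1, 2, 6}; □◇¬r there: 1:F, 2:T, 6:T. ✓
4: successors {2}; □◇¬r there: 2:T. ✓
5: successors {2, 3, 6}; □◇¬r there: 2:T, 3:F, 6:T. ✓
6: no successors, so ◇□◇¬r fails. ✗
— 4 worlds.
For ◇□□p:
1: successors {1, 3, 6}; □□p there: 1:F, 3:F, 6:T. ✓
2: successors {3}; □□p there: 3:F. ✗
3: successors {1, 2, 6}; □□p there: 1:F, 2:F, 6:T. ✓
4: successors {2}; □□p there: 2:F. ✗
5: successors {2, 3, 6}; □□p there: 2:F, 3:F, 6:T. ✓
6: no successors, so ◇□□p fails. ✗
— 3 worlds.

4 and 3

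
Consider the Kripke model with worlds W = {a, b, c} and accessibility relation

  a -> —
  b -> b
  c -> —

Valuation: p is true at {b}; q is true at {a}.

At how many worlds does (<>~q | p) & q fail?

3

a: <>~q | p is F, q is T. ✗
b: <>~q | p is T, q is F. ✗
c: <>~q | p is F, q is F. ✗
Satisfying worlds: ∅.
So (<>~q | p) & q fails at the other 3 worlds.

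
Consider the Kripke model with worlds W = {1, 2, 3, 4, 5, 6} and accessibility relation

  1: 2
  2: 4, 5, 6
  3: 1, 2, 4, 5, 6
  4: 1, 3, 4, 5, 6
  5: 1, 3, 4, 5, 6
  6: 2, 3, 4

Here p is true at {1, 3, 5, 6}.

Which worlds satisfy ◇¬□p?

{1, 2, 3, 4, 5, 6}

1: successors {2}; ¬□p there: 2:T. ✓
2: successors {4, 5, 6}; ¬□p there: 4:T, 5:T, 6:T. ✓
3: successors {1, 2, 4, 5, 6}; ¬□p there: 1:T, 2:T, 4:T, 5:T, 6:T. ✓
4: successors {1, 3, 4, 5, 6}; ¬□p there: 1:T, 3:T, 4:T, 5:T, 6:T. ✓
5: successors {1, 3, 4, 5, 6}; ¬□p there: 1:T, 3:T, 4:T, 5:T, 6:T. ✓
6: successors {2, 3, 4}; ¬□p there: 2:T, 3:T, 4:T. ✓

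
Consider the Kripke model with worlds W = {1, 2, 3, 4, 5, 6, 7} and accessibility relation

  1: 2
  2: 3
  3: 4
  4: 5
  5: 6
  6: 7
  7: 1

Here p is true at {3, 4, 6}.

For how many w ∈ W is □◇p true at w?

3

1: successors {2}; ◇p there: 2:T. ✓
2: successors {3}; ◇p there: 3:T. ✓
3: successors {4}; ◇p there: 4:F. ✗
4: successors {5}; ◇p there: 5:T. ✓
5: successors {6}; ◇p there: 6:F. ✗
6: successors {7}; ◇p there: 7:F. ✗
7: successors {1}; ◇p there: 1:F. ✗
Satisfying worlds: {1, 2, 4}.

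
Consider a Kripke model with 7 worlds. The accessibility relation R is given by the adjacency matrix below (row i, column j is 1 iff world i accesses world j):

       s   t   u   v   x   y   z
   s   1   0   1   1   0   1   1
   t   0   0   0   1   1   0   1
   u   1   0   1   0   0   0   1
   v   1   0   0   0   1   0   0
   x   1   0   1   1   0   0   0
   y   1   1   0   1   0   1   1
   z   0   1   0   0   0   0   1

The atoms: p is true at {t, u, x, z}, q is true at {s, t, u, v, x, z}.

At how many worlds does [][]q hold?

s: successors {s, u, v, y, z}; []q there: s:F, u:T, v:T, y:F, z:T. ✗
t: successors {v, x, z}; []q there: v:T, x:T, z:T. ✓
u: successors {s, u, z}; []q there: s:F, u:T, z:T. ✗
v: successors {s, x}; []q there: s:F, x:T. ✗
x: successors {s, u, v}; []q there: s:F, u:T, v:T. ✗
y: successors {s, t, v, y, z}; []q there: s:F, t:T, v:T, y:F, z:T. ✗
z: successors {t, z}; []q there: t:T, z:T. ✓
Satisfying worlds: {t, z}.

2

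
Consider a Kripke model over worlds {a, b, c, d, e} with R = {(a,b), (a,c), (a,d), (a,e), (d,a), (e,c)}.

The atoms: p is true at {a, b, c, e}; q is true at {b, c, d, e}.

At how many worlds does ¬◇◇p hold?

a: ◇◇p is T. ✗
b: ◇◇p is F. ✓
c: ◇◇p is F. ✓
d: ◇◇p is T. ✗
e: ◇◇p is F. ✓
Satisfying worlds: {b, c, e}.

3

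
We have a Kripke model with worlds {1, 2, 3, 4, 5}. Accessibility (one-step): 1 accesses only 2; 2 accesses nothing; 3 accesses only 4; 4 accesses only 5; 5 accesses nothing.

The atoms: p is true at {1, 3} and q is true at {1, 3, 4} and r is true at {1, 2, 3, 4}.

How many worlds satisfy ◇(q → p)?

1: successors {2}; q → p there: 2:T. ✓
2: no successors, so ◇(q → p) fails. ✗
3: successors {4}; q → p there: 4:F. ✗
4: successors {5}; q → p there: 5:T. ✓
5: no successors, so ◇(q → p) fails. ✗
Satisfying worlds: {1, 4}.

2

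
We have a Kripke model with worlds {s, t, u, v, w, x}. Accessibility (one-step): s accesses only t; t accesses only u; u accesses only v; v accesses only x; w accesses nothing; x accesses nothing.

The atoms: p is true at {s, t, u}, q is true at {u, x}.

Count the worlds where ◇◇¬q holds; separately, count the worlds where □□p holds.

1 and 4

For ◇◇¬q:
s: successors {t}; ◇¬q there: t:F. ✗
t: successors {u}; ◇¬q there: u:T. ✓
u: successors {v}; ◇¬q there: v:F. ✗
v: successors {x}; ◇¬q there: x:F. ✗
w: no successors, so ◇◇¬q fails. ✗
x: no successors, so ◇◇¬q fails. ✗
— 1 world.
For □□p:
s: successors {t}; □p there: t:T. ✓
t: successors {u}; □p there: u:F. ✗
u: successors {v}; □p there: v:F. ✗
v: successors {x}; □p there: x:T. ✓
w: no successors, so □□p holds vacuously. ✓
x: no successors, so □□p holds vacuously. ✓
— 4 worlds.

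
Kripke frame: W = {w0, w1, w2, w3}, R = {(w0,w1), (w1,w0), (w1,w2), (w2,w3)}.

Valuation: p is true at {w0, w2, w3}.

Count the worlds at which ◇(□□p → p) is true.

w0: successors {w1}; □□p → p there: w1:T. ✓
w1: successors {w0, w2}; □□p → p there: w0:T, w2:T. ✓
w2: successors {w3}; □□p → p there: w3:T. ✓
w3: no successors, so ◇(□□p → p) fails. ✗
Satisfying worlds: {w0, w1, w2}.

3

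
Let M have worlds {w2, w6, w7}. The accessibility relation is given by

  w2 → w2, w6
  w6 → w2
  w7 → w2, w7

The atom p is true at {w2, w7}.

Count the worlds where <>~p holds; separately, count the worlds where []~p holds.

For <>~p:
w2: successors {w2, w6}; ~p there: w2:F, w6:T. ✓
w6: successors {w2}; ~p there: w2:F. ✗
w7: successors {w2, w7}; ~p there: w2:F, w7:F. ✗
— 1 world.
For []~p:
w2: successors {w2, w6}; ~p there: w2:F, w6:T. ✗
w6: successors {w2}; ~p there: w2:F. ✗
w7: successors {w2, w7}; ~p there: w2:F, w7:F. ✗
— 0 worlds.

1 and 0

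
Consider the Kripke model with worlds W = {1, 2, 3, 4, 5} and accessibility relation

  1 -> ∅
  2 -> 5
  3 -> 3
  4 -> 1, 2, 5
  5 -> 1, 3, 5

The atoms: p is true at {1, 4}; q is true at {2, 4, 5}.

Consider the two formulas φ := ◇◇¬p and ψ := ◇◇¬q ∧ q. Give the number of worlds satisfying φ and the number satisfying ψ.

4 and 3

For ◇◇¬p:
1: no successors, so ◇◇¬p fails. ✗
2: successors {5}; ◇¬p there: 5:T. ✓
3: successors {3}; ◇¬p there: 3:T. ✓
4: successors {1, 2, 5}; ◇¬p there: 1:F, 2:T, 5:T. ✓
5: successors {1, 3, 5}; ◇¬p there: 1:F, 3:T, 5:T. ✓
— 4 worlds.
For ◇◇¬q ∧ q:
1: ◇◇¬q is F, q is F. ✗
2: ◇◇¬q is T, q is T. ✓
3: ◇◇¬q is T, q is F. ✗
4: ◇◇¬q is T, q is T. ✓
5: ◇◇¬q is T, q is T. ✓
— 3 worlds.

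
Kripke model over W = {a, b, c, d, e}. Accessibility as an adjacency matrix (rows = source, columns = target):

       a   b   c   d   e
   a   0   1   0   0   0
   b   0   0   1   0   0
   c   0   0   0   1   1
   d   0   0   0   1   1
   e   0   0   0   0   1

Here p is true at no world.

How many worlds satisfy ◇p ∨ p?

a: ◇p is F, p is F. ✗
b: ◇p is F, p is F. ✗
c: ◇p is F, p is F. ✗
d: ◇p is F, p is F. ✗
e: ◇p is F, p is F. ✗
Satisfying worlds: ∅.

0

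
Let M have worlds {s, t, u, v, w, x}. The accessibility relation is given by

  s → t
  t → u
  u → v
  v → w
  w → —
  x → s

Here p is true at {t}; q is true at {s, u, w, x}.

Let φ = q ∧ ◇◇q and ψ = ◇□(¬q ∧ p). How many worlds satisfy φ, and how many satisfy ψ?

2 and 2

For q ∧ ◇◇q:
s: q is T, ◇◇q is T. ✓
t: q is F, ◇◇q is F. ✗
u: q is T, ◇◇q is T. ✓
v: q is F, ◇◇q is F. ✗
w: q is T, ◇◇q is F. ✗
x: q is T, ◇◇q is F. ✗
— 2 worlds.
For ◇□(¬q ∧ p):
s: successors {t}; □(¬q ∧ p) there: t:F. ✗
t: successors {u}; □(¬q ∧ p) there: u:F. ✗
u: successors {v}; □(¬q ∧ p) there: v:F. ✗
v: successors {w}; □(¬q ∧ p) there: w:T. ✓
w: no successors, so ◇□(¬q ∧ p) fails. ✗
x: successors {s}; □(¬q ∧ p) there: s:T. ✓
— 2 worlds.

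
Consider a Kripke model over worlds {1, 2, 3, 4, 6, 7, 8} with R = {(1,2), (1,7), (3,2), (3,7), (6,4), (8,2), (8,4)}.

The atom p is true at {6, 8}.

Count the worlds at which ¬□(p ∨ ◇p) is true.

4

1: □(p ∨ ◇p) is F. ✓
2: □(p ∨ ◇p) is T. ✗
3: □(p ∨ ◇p) is F. ✓
4: □(p ∨ ◇p) is T. ✗
6: □(p ∨ ◇p) is F. ✓
7: □(p ∨ ◇p) is T. ✗
8: □(p ∨ ◇p) is F. ✓
Satisfying worlds: {1, 3, 6, 8}.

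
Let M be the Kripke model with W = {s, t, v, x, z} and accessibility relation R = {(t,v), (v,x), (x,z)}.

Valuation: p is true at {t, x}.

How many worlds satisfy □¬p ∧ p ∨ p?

s: □¬p ∧ p is F, p is F. ✗
t: □¬p ∧ p is T, p is T. ✓
v: □¬p ∧ p is F, p is F. ✗
x: □¬p ∧ p is T, p is T. ✓
z: □¬p ∧ p is F, p is F. ✗
Satisfying worlds: {t, x}.

2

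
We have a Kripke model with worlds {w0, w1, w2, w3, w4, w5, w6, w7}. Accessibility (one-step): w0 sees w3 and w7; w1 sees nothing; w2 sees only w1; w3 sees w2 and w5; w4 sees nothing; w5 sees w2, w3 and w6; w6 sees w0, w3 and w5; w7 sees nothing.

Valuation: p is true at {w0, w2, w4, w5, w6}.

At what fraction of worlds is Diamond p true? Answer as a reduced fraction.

3/8

w0: successors {w3, w7}; p there: w3:F, w7:F. ✗
w1: no successors, so Diamond p fails. ✗
w2: successors {w1}; p there: w1:F. ✗
w3: successors {w2, w5}; p there: w2:T, w5:T. ✓
w4: no successors, so Diamond p fails. ✗
w5: successors {w2, w3, w6}; p there: w2:T, w3:F, w6:T. ✓
w6: successors {w0, w3, w5}; p there: w0:T, w3:F, w5:T. ✓
w7: no successors, so Diamond p fails. ✗
That's 3 of 8 worlds, so 3/8.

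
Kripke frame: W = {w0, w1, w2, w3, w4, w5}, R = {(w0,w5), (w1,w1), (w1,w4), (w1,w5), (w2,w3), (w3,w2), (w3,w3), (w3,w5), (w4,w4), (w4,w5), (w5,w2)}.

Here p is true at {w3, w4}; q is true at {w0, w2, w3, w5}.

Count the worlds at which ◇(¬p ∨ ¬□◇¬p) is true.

6

w0: successors {w5}; ¬p ∨ ¬□◇¬p there: w5:T. ✓
w1: successors {w1, w4, w5}; ¬p ∨ ¬□◇¬p there: w1:T, w4:F, w5:T. ✓
w2: successors {w3}; ¬p ∨ ¬□◇¬p there: w3:T. ✓
w3: successors {w2, w3, w5}; ¬p ∨ ¬□◇¬p there: w2:T, w3:T, w5:T. ✓
w4: successors {w4, w5}; ¬p ∨ ¬□◇¬p there: w4:F, w5:T. ✓
w5: successors {w2}; ¬p ∨ ¬□◇¬p there: w2:T. ✓
Satisfying worlds: {w0, w1, w2, w3, w4, w5}.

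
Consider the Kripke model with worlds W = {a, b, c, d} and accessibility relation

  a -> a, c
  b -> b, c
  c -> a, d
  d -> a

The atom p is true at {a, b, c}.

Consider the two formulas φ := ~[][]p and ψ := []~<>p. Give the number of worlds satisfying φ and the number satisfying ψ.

For ~[][]p:
a: [][]p is F. ✓
b: [][]p is F. ✓
c: [][]p is T. ✗
d: [][]p is T. ✗
— 2 worlds.
For []~<>p:
a: successors {a, c}; ~<>p there: a:F, c:F. ✗
b: successors {b, c}; ~<>p there: b:F, c:F. ✗
c: successors {a, d}; ~<>p there: a:F, d:F. ✗
d: successors {a}; ~<>p there: a:F. ✗
— 0 worlds.

2 and 0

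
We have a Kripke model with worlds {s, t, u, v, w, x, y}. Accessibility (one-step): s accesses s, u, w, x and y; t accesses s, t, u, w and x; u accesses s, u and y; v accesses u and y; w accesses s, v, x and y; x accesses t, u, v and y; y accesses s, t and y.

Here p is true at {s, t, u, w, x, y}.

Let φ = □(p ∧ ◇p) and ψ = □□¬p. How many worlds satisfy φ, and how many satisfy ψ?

For □(p ∧ ◇p):
s: successors {s, u, w, x, y}; p ∧ ◇p there: s:T, u:T, w:T, x:T, y:T. ✓
t: successors {s, t, u, w, x}; p ∧ ◇p there: s:T, t:T, u:T, w:T, x:T. ✓
u: successors {s, u, y}; p ∧ ◇p there: s:T, u:T, y:T. ✓
v: successors {u, y}; p ∧ ◇p there: u:T, y:T. ✓
w: successors {s, v, x, y}; p ∧ ◇p there: s:T, v:F, x:T, y:T. ✗
x: successors {t, u, v, y}; p ∧ ◇p there: t:T, u:T, v:F, y:T. ✗
y: successors {s, t, y}; p ∧ ◇p there: s:T, t:T, y:T. ✓
— 5 worlds.
For □□¬p:
s: successors {s, u, w, x, y}; □¬p there: s:F, u:F, w:F, x:F, y:F. ✗
t: successors {s, t, u, w, x}; □¬p there: s:F, t:F, u:F, w:F, x:F. ✗
u: successors {s, u, y}; □¬p there: s:F, u:F, y:F. ✗
v: successors {u, y}; □¬p there: u:F, y:F. ✗
w: successors {s, v, x, y}; □¬p there: s:F, v:F, x:F, y:F. ✗
x: successors {t, u, v, y}; □¬p there: t:F, u:F, v:F, y:F. ✗
y: successors {s, t, y}; □¬p there: s:F, t:F, y:F. ✗
— 0 worlds.

5 and 0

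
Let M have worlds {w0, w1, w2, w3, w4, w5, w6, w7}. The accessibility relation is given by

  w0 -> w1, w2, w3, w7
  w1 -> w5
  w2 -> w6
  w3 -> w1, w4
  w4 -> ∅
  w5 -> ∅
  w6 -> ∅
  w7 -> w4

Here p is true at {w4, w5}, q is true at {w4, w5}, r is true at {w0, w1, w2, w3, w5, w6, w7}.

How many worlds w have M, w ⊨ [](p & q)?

5

w0: successors {w1, w2, w3, w7}; p & q there: w1:F, w2:F, w3:F, w7:F. ✗
w1: successors {w5}; p & q there: w5:T. ✓
w2: successors {w6}; p & q there: w6:F. ✗
w3: successors {w1, w4}; p & q there: w1:F, w4:T. ✗
w4: no successors, so [](p & q) holds vacuously. ✓
w5: no successors, so [](p & q) holds vacuously. ✓
w6: no successors, so [](p & q) holds vacuously. ✓
w7: successors {w4}; p & q there: w4:T. ✓
Satisfying worlds: {w1, w4, w5, w6, w7}.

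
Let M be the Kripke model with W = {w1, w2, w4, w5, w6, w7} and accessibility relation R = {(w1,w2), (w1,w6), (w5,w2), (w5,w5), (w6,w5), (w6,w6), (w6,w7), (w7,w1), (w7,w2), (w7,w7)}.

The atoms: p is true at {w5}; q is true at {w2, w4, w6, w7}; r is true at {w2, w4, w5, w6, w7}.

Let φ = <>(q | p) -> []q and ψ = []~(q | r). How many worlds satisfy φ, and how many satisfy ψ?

3 and 2

For <>(q | p) -> []q:
w1: <>(q | p) is T, []q is T. ✓
w2: <>(q | p) is F, []q is T. ✓
w4: <>(q | p) is F, []q is T. ✓
w5: <>(q | p) is T, []q is F. ✗
w6: <>(q | p) is T, []q is F. ✗
w7: <>(q | p) is T, []q is F. ✗
— 3 worlds.
For []~(q | r):
w1: successors {w2, w6}; ~(q | r) there: w2:F, w6:F. ✗
w2: no successors, so []~(q | r) holds vacuously. ✓
w4: no successors, so []~(q | r) holds vacuously. ✓
w5: successors {w2, w5}; ~(q | r) there: w2:F, w5:F. ✗
w6: successors {w5, w6, w7}; ~(q | r) there: w5:F, w6:F, w7:F. ✗
w7: successors {w1, w2, w7}; ~(q | r) there: w1:T, w2:F, w7:F. ✗
— 2 worlds.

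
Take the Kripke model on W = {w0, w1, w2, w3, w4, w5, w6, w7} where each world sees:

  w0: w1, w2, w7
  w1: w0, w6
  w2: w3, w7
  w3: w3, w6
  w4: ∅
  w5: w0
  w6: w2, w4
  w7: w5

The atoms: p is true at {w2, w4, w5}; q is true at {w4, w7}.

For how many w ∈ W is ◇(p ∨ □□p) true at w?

w0: successors {w1, w2, w7}; p ∨ □□p there: w1:F, w2:T, w7:F. ✓
w1: successors {w0, w6}; p ∨ □□p there: w0:F, w6:F. ✗
w2: successors {w3, w7}; p ∨ □□p there: w3:F, w7:F. ✗
w3: successors {w3, w6}; p ∨ □□p there: w3:F, w6:F. ✗
w4: no successors, so ◇(p ∨ □□p) fails. ✗
w5: successors {w0}; p ∨ □□p there: w0:F. ✗
w6: successors {w2, w4}; p ∨ □□p there: w2:T, w4:T. ✓
w7: successors {w5}; p ∨ □□p there: w5:T. ✓
Satisfying worlds: {w0, w6, w7}.

3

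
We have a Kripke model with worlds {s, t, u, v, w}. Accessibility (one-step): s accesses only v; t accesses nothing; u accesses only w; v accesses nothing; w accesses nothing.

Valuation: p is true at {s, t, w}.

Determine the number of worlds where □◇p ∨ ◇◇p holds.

3

s: □◇p is F, ◇◇p is F. ✗
t: □◇p is T, ◇◇p is F. ✓
u: □◇p is F, ◇◇p is F. ✗
v: □◇p is T, ◇◇p is F. ✓
w: □◇p is T, ◇◇p is F. ✓
Satisfying worlds: {t, v, w}.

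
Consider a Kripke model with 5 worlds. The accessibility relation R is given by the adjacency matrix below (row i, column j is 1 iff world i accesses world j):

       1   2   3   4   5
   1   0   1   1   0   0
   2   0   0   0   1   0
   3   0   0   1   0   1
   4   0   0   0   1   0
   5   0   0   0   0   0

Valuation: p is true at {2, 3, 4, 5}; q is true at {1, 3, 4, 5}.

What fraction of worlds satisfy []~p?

1/5

1: successors {2, 3}; ~p there: 2:F, 3:F. ✗
2: successors {4}; ~p there: 4:F. ✗
3: successors {3, 5}; ~p there: 3:F, 5:F. ✗
4: successors {4}; ~p there: 4:F. ✗
5: no successors, so []~p holds vacuously. ✓
That's 1 of 5 worlds, so 1/5.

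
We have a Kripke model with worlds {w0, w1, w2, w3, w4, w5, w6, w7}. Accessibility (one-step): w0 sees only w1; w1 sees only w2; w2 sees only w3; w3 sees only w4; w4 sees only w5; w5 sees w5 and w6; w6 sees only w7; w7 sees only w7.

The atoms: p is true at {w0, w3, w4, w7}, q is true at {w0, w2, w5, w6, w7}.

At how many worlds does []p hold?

w0: successors {w1}; p there: w1:F. ✗
w1: successors {w2}; p there: w2:F. ✗
w2: successors {w3}; p there: w3:T. ✓
w3: successors {w4}; p there: w4:T. ✓
w4: successors {w5}; p there: w5:F. ✗
w5: successors {w5, w6}; p there: w5:F, w6:F. ✗
w6: successors {w7}; p there: w7:T. ✓
w7: successors {w7}; p there: w7:T. ✓
Satisfying worlds: {w2, w3, w6, w7}.

4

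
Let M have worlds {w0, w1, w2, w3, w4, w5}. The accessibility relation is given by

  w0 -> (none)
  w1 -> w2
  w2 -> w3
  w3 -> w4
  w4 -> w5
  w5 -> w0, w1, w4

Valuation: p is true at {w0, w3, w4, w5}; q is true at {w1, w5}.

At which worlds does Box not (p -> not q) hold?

{w0, w4}

w0: no successors, so Box not (p -> not q) holds vacuously. ✓
w1: successors {w2}; not (p -> not q) there: w2:F. ✗
w2: successors {w3}; not (p -> not q) there: w3:F. ✗
w3: successors {w4}; not (p -> not q) there: w4:F. ✗
w4: successors {w5}; not (p -> not q) there: w5:T. ✓
w5: successors {w0, w1, w4}; not (p -> not q) there: w0:F, w1:F, w4:F. ✗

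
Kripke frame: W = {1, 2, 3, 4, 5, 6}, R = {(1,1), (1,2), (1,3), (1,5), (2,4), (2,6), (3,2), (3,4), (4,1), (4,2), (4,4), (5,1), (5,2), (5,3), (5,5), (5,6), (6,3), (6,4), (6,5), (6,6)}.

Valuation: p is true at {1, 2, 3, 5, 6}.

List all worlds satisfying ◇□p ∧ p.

{1, 5, 6}

1: ◇□p is T, p is T. ✓
2: ◇□p is F, p is T. ✗
3: ◇□p is F, p is T. ✗
4: ◇□p is T, p is F. ✗
5: ◇□p is T, p is T. ✓
6: ◇□p is T, p is T. ✓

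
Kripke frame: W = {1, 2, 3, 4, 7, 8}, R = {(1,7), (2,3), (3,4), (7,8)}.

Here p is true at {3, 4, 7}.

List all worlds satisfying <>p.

1: successors {7}; p there: 7:T. ✓
2: successors {3}; p there: 3:T. ✓
3: successors {4}; p there: 4:T. ✓
4: no successors, so <>p fails. ✗
7: successors {8}; p there: 8:F. ✗
8: no successors, so <>p fails. ✗

{1, 2, 3}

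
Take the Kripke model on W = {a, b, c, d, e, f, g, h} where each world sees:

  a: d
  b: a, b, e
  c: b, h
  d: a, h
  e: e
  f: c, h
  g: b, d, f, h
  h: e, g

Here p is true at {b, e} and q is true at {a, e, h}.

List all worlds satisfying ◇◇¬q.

{b, c, d, f, g, h}

a: successors {d}; ◇¬q there: d:F. ✗
b: successors {a, b, e}; ◇¬q there: a:T, b:T, e:F. ✓
c: successors {b, h}; ◇¬q there: b:T, h:T. ✓
d: successors {a, h}; ◇¬q there: a:T, h:T. ✓
e: successors {e}; ◇¬q there: e:F. ✗
f: successors {c, h}; ◇¬q there: c:T, h:T. ✓
g: successors {b, d, f, h}; ◇¬q there: b:T, d:F, f:T, h:T. ✓
h: successors {e, g}; ◇¬q there: e:F, g:T. ✓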